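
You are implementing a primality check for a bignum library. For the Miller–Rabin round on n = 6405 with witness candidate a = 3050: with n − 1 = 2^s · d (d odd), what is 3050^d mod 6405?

3965

n − 1 = 6404 = 2^2 · 1601, so s = 2 and d = 1601.
3050^1601 mod 6405 = 3965.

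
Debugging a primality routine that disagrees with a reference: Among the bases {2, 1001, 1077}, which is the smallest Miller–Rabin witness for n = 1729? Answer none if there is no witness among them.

2

n − 1 = 1728 = 2^6 · 27, so s = 6 and d = 27.
Base 2: x_0 = 2^27 mod 1729 = 645. x_0 is neither 1 nor 1728, so continue squaring. x_1 = 645^2 mod 1729 = 1065. x_2 = 1065^2 mod 1729 = 1. x_2 = 1 but x_1 ≠ ±1, a nontrivial square root of 1 — 2 is a witness and 1729 is composite.
Base 1001: x_0 = 1001^27 mod 1729 = 455. x_0 is neither 1 nor 1728, so continue squaring. x_1 = 455^2 mod 1729 = 1274. x_2 = 1274^2 mod 1729 = 1274. x_3 = 1274^2 mod 1729 = 1274. x_4 = 1274^2 mod 1729 = 1274. x_5 = 1274^2 mod 1729 = 1274. Reached i = s−1 = 5 without hitting −1: 1001 is a Miller–Rabin witness and 1729 is composite.
Base 1077: x_0 = 1077^27 mod 1729 = 265. x_0 is neither 1 nor 1728, so continue squaring. x_1 = 265^2 mod 1729 = 1065. x_2 = 1065^2 mod 1729 = 1. x_2 = 1 but x_1 ≠ ±1, a nontrivial square root of 1 — 1077 is a witness and 1729 is composite.
The smallest witness among the given bases is 2.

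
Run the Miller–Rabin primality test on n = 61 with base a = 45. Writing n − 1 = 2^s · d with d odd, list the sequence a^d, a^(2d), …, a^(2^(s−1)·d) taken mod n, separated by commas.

n − 1 = 60 = 2^2 · 15, so s = 2 and d = 15.
x_0 = 45^15 mod 61 = 60.
x_1 = 60^2 mod 61 = 1.

60, 1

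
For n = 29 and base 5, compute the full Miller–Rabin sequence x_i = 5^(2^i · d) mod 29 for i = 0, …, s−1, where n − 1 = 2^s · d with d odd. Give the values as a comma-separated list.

28, 1

n − 1 = 28 = 2^2 · 7, so s = 2 and d = 7.
x_0 = 5^7 mod 29 = 28.
x_1 = 28^2 mod 29 = 1.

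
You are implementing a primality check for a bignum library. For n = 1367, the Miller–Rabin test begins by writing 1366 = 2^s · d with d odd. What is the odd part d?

683

Halving: 1366 → 683; 683 is odd.
So 1366 = 2^1 · 683.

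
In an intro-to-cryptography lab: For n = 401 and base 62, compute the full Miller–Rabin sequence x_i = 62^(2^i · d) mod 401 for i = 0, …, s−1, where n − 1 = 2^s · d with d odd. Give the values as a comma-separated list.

n − 1 = 400 = 2^4 · 25, so s = 4 and d = 25.
x_0 = 62^25 mod 401 = 147.
x_1 = 147^2 mod 401 = 356.
x_2 = 356^2 mod 401 = 20.
x_3 = 20^2 mod 401 = 400.

147, 356, 20, 400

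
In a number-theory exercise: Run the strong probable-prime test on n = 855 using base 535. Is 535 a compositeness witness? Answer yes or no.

yes

n − 1 = 854 = 2^1 · 427, so s = 1 and d = 427.
x_0 = 535^427 mod 855 = 850.
x_0 ∉ {1, 854} and s = 1, so 535 is a Miller–Rabin witness and 855 is composite.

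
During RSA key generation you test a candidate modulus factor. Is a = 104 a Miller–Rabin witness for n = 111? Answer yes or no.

n − 1 = 110 = 2^1 · 55, so s = 1 and d = 55.
By repeated squaring, 104^55 ≡ 104 (mod 111).
x_0 = 104^55 mod 111 = 104.
x_0 ∉ {1, 110} and s = 1, so 104 is a Miller–Rabin witness and 111 is composite.

yes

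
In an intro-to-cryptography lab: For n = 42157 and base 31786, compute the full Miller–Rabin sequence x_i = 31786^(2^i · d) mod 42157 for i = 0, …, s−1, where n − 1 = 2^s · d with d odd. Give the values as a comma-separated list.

42156, 1

n − 1 = 42156 = 2^2 · 10539, so s = 2 and d = 10539.
x_0 = 31786^10539 mod 42157 = 42156.
x_1 = 42156^2 mod 42157 = 1.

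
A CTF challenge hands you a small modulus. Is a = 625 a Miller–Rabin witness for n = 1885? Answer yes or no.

n − 1 = 1884 = 2^2 · 471, so s = 2 and d = 471.
Repeated squaring mod 1885: 625^1 ≡ 625, 625^2 ≡ 430, 625^4 ≡ 170, 625^8 ≡ 625, 625^16 ≡ 430, 625^32 ≡ 170, 625^64 ≡ 625, 625^128 ≡ 430, 625^256 ≡ 170.
471 = 256 + 128 + 64 + 16 + 4 + 2 + 1, so 625^471 ≡ 170·430·625·430·170·430·625 ≡ 430 (mod 1885).
x_0 = 625^471 mod 1885 = 430.
x_0 is neither 1 nor 1884, so continue squaring.
x_1 = 430^2 mod 1885 = 170.
Reached i = s−1 = 1 without hitting −1: 625 is a Miller–Rabin witness and 1885 is composite.

yes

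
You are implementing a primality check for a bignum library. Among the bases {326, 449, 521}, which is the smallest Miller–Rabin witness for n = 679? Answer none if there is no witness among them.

none

n − 1 = 678 = 2^1 · 339, so s = 1 and d = 339.
Base 326: x_0 = 326^339 mod 679 = 1. x_0 = 1, so 326 is not a witness.
Base 449: x_0 = 449^339 mod 679 = 1. x_0 = 1, so 449 is not a witness.
Base 521: x_0 = 521^339 mod 679 = 678. x_0 = 678 ≡ −1, so 521 is not a witness.
No listed base is a witness for 679.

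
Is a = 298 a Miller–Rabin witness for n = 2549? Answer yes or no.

n − 1 = 2548 = 2^2 · 637, so s = 2 and d = 637.
x_0 = 298^637 mod 2549 = 357.
x_0 is neither 1 nor 2548, so continue squaring.
x_1 = 357^2 mod 2549 = 2548.
x_1 ≡ −1, so 298 is not a witness.

no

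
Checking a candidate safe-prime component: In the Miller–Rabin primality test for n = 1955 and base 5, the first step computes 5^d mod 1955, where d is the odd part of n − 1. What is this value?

n − 1 = 1954 = 2^1 · 977, so s = 1 and d = 977.
By repeated squaring, 5^977 ≡ 770 (mod 1955).

770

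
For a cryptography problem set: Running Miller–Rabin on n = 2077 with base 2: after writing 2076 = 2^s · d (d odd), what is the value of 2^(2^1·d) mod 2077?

1000

n − 1 = 2076 = 2^2 · 519, so s = 2 and d = 519.
x_0 = 2^519 mod 2077 = 388.
x_1 = 388^2 mod 2077 = 1000.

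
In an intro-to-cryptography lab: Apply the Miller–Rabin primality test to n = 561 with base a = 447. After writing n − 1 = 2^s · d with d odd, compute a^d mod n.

516

n − 1 = 560 = 2^4 · 35, so s = 4 and d = 35.
447^35 mod 561 = 516.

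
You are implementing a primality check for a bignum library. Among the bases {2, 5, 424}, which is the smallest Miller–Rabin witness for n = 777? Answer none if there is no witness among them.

2

n − 1 = 776 = 2^3 · 97, so s = 3 and d = 97.
Base 2: x_0 = 2^97 mod 777 = 464. x_0 is neither 1 nor 776, so continue squaring. x_1 = 464^2 mod 777 = 67. x_2 = 67^2 mod 777 = 604. Reached i = s−1 = 2 without hitting −1: 2 is a Miller–Rabin witness and 777 is composite.
Base 5: x_0 = 5^97 mod 777 = 278. x_0 is neither 1 nor 776, so continue squaring. x_1 = 278^2 mod 777 = 361. x_2 = 361^2 mod 777 = 562. Reached i = s−1 = 2 without hitting −1: 5 is a Miller–Rabin witness and 777 is composite.
Base 424: x_0 = 424^97 mod 777 = 466. x_0 is neither 1 nor 776, so continue squaring. x_1 = 466^2 mod 777 = 373. x_2 = 373^2 mod 777 = 46. Reached i = s−1 = 2 without hitting −1: 424 is a Miller–Rabin witness and 777 is composite.
The smallest witness among the given bases is 2.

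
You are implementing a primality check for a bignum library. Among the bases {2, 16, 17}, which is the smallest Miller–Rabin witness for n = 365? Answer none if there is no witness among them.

n − 1 = 364 = 2^2 · 91, so s = 2 and d = 91.
Base 2: x_0 = 2^91 mod 365 = 148. x_0 is neither 1 nor 364, so continue squaring. x_1 = 148^2 mod 365 = 4. Reached i = s−1 = 1 without hitting −1: 2 is a Miller–Rabin witness and 365 is composite.
Base 16: x_0 = 16^91 mod 365 = 16. x_0 is neither 1 nor 364, so continue squaring. x_1 = 16^2 mod 365 = 256. Reached i = s−1 = 1 without hitting −1: 16 is a Miller–Rabin witness and 365 is composite.
Base 17: x_0 = 17^91 mod 365 = 313. x_0 is neither 1 nor 364, so continue squaring. x_1 = 313^2 mod 365 = 149. Reached i = s−1 = 1 without hitting −1: 17 is a Miller–Rabin witness and 365 is composite.
The smallest witness among the given bases is 2.

2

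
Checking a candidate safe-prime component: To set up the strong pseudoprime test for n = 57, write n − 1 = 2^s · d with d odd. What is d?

7

Halving: 56 → 28 → 14 → 7; 7 is odd.
So 56 = 2^3 · 7.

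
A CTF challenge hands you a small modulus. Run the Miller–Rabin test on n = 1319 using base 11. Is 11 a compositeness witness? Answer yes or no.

n − 1 = 1318 = 2^1 · 659, so s = 1 and d = 659.
x_0 = 11^659 mod 1319 = 1.
x_0 = 1, so 11 is not a witness.

no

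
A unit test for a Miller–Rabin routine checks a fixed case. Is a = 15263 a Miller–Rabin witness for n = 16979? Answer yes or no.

n − 1 = 16978 = 2^1 · 8489, so s = 1 and d = 8489.
x_0 = 15263^8489 mod 16979 = 16978.
x_0 = 16978 ≡ −1, so 15263 is not a witness.

no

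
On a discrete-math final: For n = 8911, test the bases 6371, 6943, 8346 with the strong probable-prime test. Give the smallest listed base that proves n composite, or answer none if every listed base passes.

n − 1 = 8910 = 2^1 · 4455, so s = 1 and d = 4455.
Base 6371: x_0 = 6371^4455 mod 8911 = 1. x_0 = 1, so 6371 is not a witness.
Base 6943: x_0 = 6943^4455 mod 8911 = 8910. x_0 = 8910 ≡ −1, so 6943 is not a witness.
Base 8346: x_0 = 8346^4455 mod 8911 = 267. x_0 ∉ {1, 8910} and s = 1, so 8346 is a Miller–Rabin witness and 8911 is composite.
The smallest witness among the given bases is 8346.

8346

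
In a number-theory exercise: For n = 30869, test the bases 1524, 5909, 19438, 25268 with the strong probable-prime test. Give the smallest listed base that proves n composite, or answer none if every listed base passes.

n − 1 = 30868 = 2^2 · 7717, so s = 2 and d = 7717.
Base 1524: x_0 = 1524^7717 mod 30869 = 14872. x_0 is neither 1 nor 30868, so continue squaring. x_1 = 14872^2 mod 30869 = 30868. x_1 ≡ −1, so 1524 is not a witness.
Base 5909: x_0 = 5909^7717 mod 30869 = 14872. x_0 is neither 1 nor 30868, so continue squaring. x_1 = 14872^2 mod 30869 = 30868. x_1 ≡ −1, so 5909 is not a witness.
Base 19438: x_0 = 19438^7717 mod 30869 = 1. x_0 = 1, so 19438 is not a witness.
Base 25268: x_0 = 25268^7717 mod 30869 = 1. x_0 = 1, so 25268 is not a witness.
No listed base is a witness for 30869.

none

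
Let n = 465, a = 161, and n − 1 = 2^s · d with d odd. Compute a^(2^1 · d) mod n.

211

n − 1 = 464 = 2^4 · 29, so s = 4 and d = 29.
x_0 = 161^29 mod 465 = 26.
x_1 = 26^2 mod 465 = 211.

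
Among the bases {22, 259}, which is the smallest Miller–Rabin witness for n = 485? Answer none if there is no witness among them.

n − 1 = 484 = 2^2 · 121, so s = 2 and d = 121.
Base 22: x_0 = 22^121 mod 485 = 22. x_0 is neither 1 nor 484, so continue squaring. x_1 = 22^2 mod 485 = 484. x_1 ≡ −1, so 22 is not a witness.
Base 259: x_0 = 259^121 mod 485 = 129. x_0 is neither 1 nor 484, so continue squaring. x_1 = 129^2 mod 485 = 151. Reached i = s−1 = 1 without hitting −1: 259 is a Miller–Rabin witness and 485 is composite.
The smallest witness among the given bases is 259.

259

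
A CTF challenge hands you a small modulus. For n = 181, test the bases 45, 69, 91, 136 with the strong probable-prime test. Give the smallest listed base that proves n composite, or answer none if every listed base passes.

n − 1 = 180 = 2^2 · 45, so s = 2 and d = 45.
Base 45: x_0 = 45^45 mod 181 = 1. x_0 = 1, so 45 is not a witness.
Base 69: x_0 = 69^45 mod 181 = 162. x_0 is neither 1 nor 180, so continue squaring. x_1 = 162^2 mod 181 = 180. x_1 ≡ −1, so 69 is not a witness.
Base 91: x_0 = 91^45 mod 181 = 19. x_0 is neither 1 nor 180, so continue squaring. x_1 = 19^2 mod 181 = 180. x_1 ≡ −1, so 91 is not a witness.
Base 136: x_0 = 136^45 mod 181 = 180. x_0 = 180 ≡ −1, so 136 is not a witness.
No listed base is a witness for 181.

none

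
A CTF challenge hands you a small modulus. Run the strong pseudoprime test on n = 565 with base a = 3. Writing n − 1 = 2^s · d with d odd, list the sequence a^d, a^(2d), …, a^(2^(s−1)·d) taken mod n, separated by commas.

n − 1 = 564 = 2^2 · 141, so s = 2 and d = 141.
x_0 = 3^141 mod 565 = 68.
x_1 = 68^2 mod 565 = 104.

68, 104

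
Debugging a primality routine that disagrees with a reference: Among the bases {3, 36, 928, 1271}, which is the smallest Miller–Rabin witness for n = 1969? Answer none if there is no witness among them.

3

n − 1 = 1968 = 2^4 · 123, so s = 4 and d = 123.
Base 3: x_0 = 3^123 mod 1969 = 764. x_0 is neither 1 nor 1968, so continue squaring. x_1 = 764^2 mod 1969 = 872. x_2 = 872^2 mod 1969 = 350. x_3 = 350^2 mod 1969 = 422. Reached i = s−1 = 3 without hitting −1: 3 is a Miller–Rabin witness and 1969 is composite.
Base 36: x_0 = 36^123 mod 1969 = 192. x_0 is neither 1 nor 1968, so continue squaring. x_1 = 192^2 mod 1969 = 1422. x_2 = 1422^2 mod 1969 = 1890. x_3 = 1890^2 mod 1969 = 334. Reached i = s−1 = 3 without hitting −1: 36 is a Miller–Rabin witness and 1969 is composite.
Base 928: x_0 = 928^123 mod 1969 = 1164. x_0 is neither 1 nor 1968, so continue squaring. x_1 = 1164^2 mod 1969 = 224. x_2 = 224^2 mod 1969 = 951. x_3 = 951^2 mod 1969 = 630. Reached i = s−1 = 3 without hitting −1: 928 is a Miller–Rabin witness and 1969 is composite.
Base 1271: x_0 = 1271^123 mod 1969 = 315. x_0 is neither 1 nor 1968, so continue squaring. x_1 = 315^2 mod 1969 = 775. x_2 = 775^2 mod 1969 = 80. x_3 = 80^2 mod 1969 = 493. Reached i = s−1 = 3 without hitting −1: 1271 is a Miller–Rabin witness and 1969 is composite.
The smallest witness among the given bases is 3.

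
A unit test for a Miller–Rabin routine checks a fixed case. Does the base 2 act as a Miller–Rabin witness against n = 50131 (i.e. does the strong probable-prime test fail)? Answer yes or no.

n − 1 = 50130 = 2^1 · 25065, so s = 1 and d = 25065.
x_0 = 2^25065 mod 50131 = 50130.
x_0 = 50130 ≡ −1, so 2 is not a witness.

no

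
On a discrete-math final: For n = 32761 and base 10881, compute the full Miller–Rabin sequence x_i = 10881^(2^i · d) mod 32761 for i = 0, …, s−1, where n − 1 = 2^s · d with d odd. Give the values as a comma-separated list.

n − 1 = 32760 = 2^3 · 4095, so s = 3 and d = 4095.
x_0 = 10881^4095 mod 32761 = 10479.
x_1 = 10479^2 mod 32761 = 27330.
x_2 = 27330^2 mod 32761 = 10861.

10479, 27330, 10861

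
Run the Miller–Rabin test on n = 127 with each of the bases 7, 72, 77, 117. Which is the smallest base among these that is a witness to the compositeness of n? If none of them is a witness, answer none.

none

n − 1 = 126 = 2^1 · 63, so s = 1 and d = 63.
Base 7: x_0 = 7^63 mod 127 = 126. x_0 = 126 ≡ −1, so 7 is not a witness.
Base 72: x_0 = 72^63 mod 127 = 1. x_0 = 1, so 72 is not a witness.
Base 77: x_0 = 77^63 mod 127 = 126. x_0 = 126 ≡ −1, so 77 is not a witness.
Base 117: x_0 = 117^63 mod 127 = 1. x_0 = 1, so 117 is not a witness.
No listed base is a witness for 127.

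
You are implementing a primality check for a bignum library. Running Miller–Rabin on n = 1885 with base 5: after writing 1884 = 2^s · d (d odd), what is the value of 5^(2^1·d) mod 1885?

480

n − 1 = 1884 = 2^2 · 471, so s = 2 and d = 471.
By repeated squaring, 5^471 ≡ 1425 (mod 1885).
x_0 = 1425.
x_1 = 1425^2 mod 1885 = 480.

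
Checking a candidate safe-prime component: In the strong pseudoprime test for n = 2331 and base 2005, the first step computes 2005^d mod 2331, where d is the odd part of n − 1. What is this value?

2068

n − 1 = 2330 = 2^1 · 1165, so s = 1 and d = 1165.
2005^1165 mod 2331 = 2068.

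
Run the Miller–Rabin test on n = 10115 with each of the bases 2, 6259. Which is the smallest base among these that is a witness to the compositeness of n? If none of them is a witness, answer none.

2

n − 1 = 10114 = 2^1 · 5057, so s = 1 and d = 5057.
Base 2: x_0 = 2^5057 mod 10115 = 7312. x_0 ∉ {1, 10114} and s = 1, so 2 is a Miller–Rabin witness and 10115 is composite.
Base 6259: x_0 = 6259^5057 mod 10115 = 8044. x_0 ∉ {1, 10114} and s = 1, so 6259 is a Miller–Rabin witness and 10115 is composite.
The smallest witness among the given bases is 2.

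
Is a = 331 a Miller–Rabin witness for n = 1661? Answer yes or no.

yes

n − 1 = 1660 = 2^2 · 415, so s = 2 and d = 415.
x_0 = 331^415 mod 1661 = 914.
x_0 is neither 1 nor 1660, so continue squaring.
x_1 = 914^2 mod 1661 = 1574.
Reached i = s−1 = 1 without hitting −1: 331 is a Miller–Rabin witness and 1661 is composite.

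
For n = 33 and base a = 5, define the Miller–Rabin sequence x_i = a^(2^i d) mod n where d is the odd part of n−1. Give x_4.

16

n − 1 = 32 = 2^5 · 1, so s = 5 and d = 1.
x_0 = 5^1 mod 33 = 5.
x_1 = 5^2 mod 33 = 25.
x_2 = 25^2 mod 33 = 31.
x_3 = 31^2 mod 33 = 4.
x_4 = 4^2 mod 33 = 16.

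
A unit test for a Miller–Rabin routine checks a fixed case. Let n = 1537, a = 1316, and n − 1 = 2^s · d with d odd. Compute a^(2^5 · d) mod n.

n − 1 = 1536 = 2^9 · 3, so s = 9 and d = 3.
x_0 = 1316^3 mod 1537 = 490.
x_1 = 490^2 mod 1537 = 328.
x_2 = 328^2 mod 1537 = 1531.
x_3 = 1531^2 mod 1537 = 36.
x_4 = 36^2 mod 1537 = 1296.
x_5 = 1296^2 mod 1537 = 1212.

1212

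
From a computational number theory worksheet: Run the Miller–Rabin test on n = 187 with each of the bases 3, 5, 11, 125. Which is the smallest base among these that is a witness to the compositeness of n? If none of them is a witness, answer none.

n − 1 = 186 = 2^1 · 93, so s = 1 and d = 93.
Base 3: x_0 = 3^93 mod 187 = 148. x_0 ∉ {1, 186} and s = 1, so 3 is a Miller–Rabin witness and 187 is composite.
Base 5: x_0 = 5^93 mod 187 = 37. x_0 ∉ {1, 186} and s = 1, so 5 is a Miller–Rabin witness and 187 is composite.
Base 11: x_0 = 11^93 mod 187 = 143. x_0 ∉ {1, 186} and s = 1, so 11 is a Miller–Rabin witness and 187 is composite.
Base 125: x_0 = 125^93 mod 187 = 163. x_0 ∉ {1, 186} and s = 1, so 125 is a Miller–Rabin witness and 187 is composite.
The smallest witness among the given bases is 3.

3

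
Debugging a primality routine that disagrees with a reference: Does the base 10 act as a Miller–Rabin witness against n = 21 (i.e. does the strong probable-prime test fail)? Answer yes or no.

n − 1 = 20 = 2^2 · 5, so s = 2 and d = 5.
Repeated squaring mod 21: 10^1 ≡ 10, 10^2 ≡ 16, 10^4 ≡ 4.
5 = 4 + 1, so 10^5 ≡ 4·10 ≡ 19 (mod 21).
x_0 = 10^5 mod 21 = 19.
x_0 is neither 1 nor 20, so continue squaring.
x_1 = 19^2 mod 21 = 4.
Reached i = s−1 = 1 without hitting −1: 10 is a Miller–Rabin witness and 21 is composite.

yes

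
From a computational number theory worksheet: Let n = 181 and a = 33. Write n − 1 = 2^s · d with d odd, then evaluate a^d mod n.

n − 1 = 180 = 2^2 · 45, so s = 2 and d = 45.
By repeated squaring, 33^45 ≡ 180 (mod 181).

180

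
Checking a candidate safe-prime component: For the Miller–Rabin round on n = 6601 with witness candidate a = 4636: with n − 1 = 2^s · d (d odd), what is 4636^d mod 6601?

2094

n − 1 = 6600 = 2^3 · 825, so s = 3 and d = 825.
4636^825 mod 6601 = 2094.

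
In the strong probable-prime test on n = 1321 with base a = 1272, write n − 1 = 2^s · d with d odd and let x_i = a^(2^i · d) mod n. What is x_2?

n − 1 = 1320 = 2^3 · 165, so s = 3 and d = 165.
x_0 = 1272^165 mod 1321 = 1064.
x_1 = 1064^2 mod 1321 = 1320.
x_2 = 1320^2 mod 1321 = 1.

1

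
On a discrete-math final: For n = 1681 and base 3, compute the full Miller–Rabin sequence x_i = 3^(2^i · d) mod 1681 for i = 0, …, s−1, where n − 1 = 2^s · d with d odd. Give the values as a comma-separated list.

n − 1 = 1680 = 2^4 · 105, so s = 4 and d = 105.
x_0 = 3^105 mod 1681 = 331.
x_1 = 331^2 mod 1681 = 296.
x_2 = 296^2 mod 1681 = 204.
x_3 = 204^2 mod 1681 = 1272.

331, 296, 204, 1272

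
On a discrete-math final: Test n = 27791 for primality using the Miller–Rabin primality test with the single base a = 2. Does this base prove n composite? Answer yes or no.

no

n − 1 = 27790 = 2^1 · 13895, so s = 1 and d = 13895.
Repeated squaring mod 27791: 2^1 ≡ 2, 2^2 ≡ 4, 2^4 ≡ 16, 2^8 ≡ 256, 2^16 ≡ 9954, 2^32 ≡ 7201, 2^64 ≡ 24186, 2^128 ≡ 17628, 2^256 ≡ 15213, 2^512 ≡ 19712, 2^1024 ≡ 16973, 2^2048 ≡ 1223, 2^4096 ≡ 22806, 2^8192 ≡ 5071.
13895 = 8192 + 4096 + 1024 + 512 + 64 + 4 + 2 + 1, so 2^13895 ≡ 5071·22806·16973·19712·24186·16·4·2 ≡ 1 (mod 27791).
x_0 = 2^13895 mod 27791 = 1.
x_0 = 1, so 2 is not a witness.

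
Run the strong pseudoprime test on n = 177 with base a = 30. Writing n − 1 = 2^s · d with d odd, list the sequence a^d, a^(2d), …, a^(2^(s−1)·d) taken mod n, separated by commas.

n − 1 = 176 = 2^4 · 11, so s = 4 and d = 11.
x_0 = 30^11 mod 177 = 111.
x_1 = 111^2 mod 177 = 108.
x_2 = 108^2 mod 177 = 159.
x_3 = 159^2 mod 177 = 147.

111, 108, 159, 147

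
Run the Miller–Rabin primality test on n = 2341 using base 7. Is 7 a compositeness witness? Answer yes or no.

no

n − 1 = 2340 = 2^2 · 585, so s = 2 and d = 585.
Repeated squaring mod 2341: 7^1 ≡ 7, 7^2 ≡ 49, 7^4 ≡ 60, 7^8 ≡ 1259, 7^16 ≡ 224, 7^32 ≡ 1015, 7^64 ≡ 185, 7^128 ≡ 1451, 7^256 ≡ 842, 7^512 ≡ 1982.
585 = 512 + 64 + 8 + 1, so 7^585 ≡ 1982·185·1259·7 ≡ 153 (mod 2341).
x_0 = 7^585 mod 2341 = 153.
x_0 is neither 1 nor 2340, so continue squaring.
x_1 = 153^2 mod 2341 = 2340.
x_1 ≡ −1, so 7 is not a witness.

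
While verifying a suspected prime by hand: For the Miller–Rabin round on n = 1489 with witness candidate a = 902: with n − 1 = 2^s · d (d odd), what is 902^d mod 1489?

656

n − 1 = 1488 = 2^4 · 93, so s = 4 and d = 93.
902^93 mod 1489 = 656.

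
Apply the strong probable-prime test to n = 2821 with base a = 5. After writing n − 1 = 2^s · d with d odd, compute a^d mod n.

993

n − 1 = 2820 = 2^2 · 705, so s = 2 and d = 705.
5^705 mod 2821 = 993.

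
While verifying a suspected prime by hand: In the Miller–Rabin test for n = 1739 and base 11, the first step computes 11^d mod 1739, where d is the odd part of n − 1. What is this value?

n − 1 = 1738 = 2^1 · 869, so s = 1 and d = 869.
11^869 mod 1739 = 1470.

1470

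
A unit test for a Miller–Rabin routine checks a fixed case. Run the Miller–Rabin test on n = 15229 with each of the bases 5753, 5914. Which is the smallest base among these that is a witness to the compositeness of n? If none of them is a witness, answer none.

n − 1 = 15228 = 2^2 · 3807, so s = 2 and d = 3807.
Base 5753: x_0 = 5753^3807 mod 15229 = 8203. x_0 is neither 1 nor 15228, so continue squaring. x_1 = 8203^2 mod 15229 = 7487. Reached i = s−1 = 1 without hitting −1: 5753 is a Miller–Rabin witness and 15229 is composite.
Base 5914: x_0 = 5914^3807 mod 15229 = 206. x_0 is neither 1 nor 15228, so continue squaring. x_1 = 206^2 mod 15229 = 11978. Reached i = s−1 = 1 without hitting −1: 5914 is a Miller–Rabin witness and 15229 is composite.
The smallest witness among the given bases is 5753.

5753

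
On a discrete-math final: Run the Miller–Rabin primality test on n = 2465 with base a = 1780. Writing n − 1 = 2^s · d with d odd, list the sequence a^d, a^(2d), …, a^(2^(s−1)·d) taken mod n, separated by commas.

2105, 1420, 30, 900, 1480

n − 1 = 2464 = 2^5 · 77, so s = 5 and d = 77.
x_0 = 1780^77 mod 2465 = 2105.
x_1 = 2105^2 mod 2465 = 1420.
x_2 = 1420^2 mod 2465 = 30.
x_3 = 30^2 mod 2465 = 900.
x_4 = 900^2 mod 2465 = 1480.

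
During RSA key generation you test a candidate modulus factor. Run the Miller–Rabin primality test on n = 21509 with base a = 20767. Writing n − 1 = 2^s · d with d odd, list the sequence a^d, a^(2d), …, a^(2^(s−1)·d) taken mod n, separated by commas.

n − 1 = 21508 = 2^2 · 5377, so s = 2 and d = 5377.
x_0 = 20767^5377 mod 21509 = 3401.
x_1 = 3401^2 mod 21509 = 16468.

3401, 16468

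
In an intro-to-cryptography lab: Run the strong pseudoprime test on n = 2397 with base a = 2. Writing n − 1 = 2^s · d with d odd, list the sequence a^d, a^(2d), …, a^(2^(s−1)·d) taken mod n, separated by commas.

n − 1 = 2396 = 2^2 · 599, so s = 2 and d = 599.
x_0 = 2^599 mod 2397 = 2117.
x_1 = 2117^2 mod 2397 = 1696.

2117, 1696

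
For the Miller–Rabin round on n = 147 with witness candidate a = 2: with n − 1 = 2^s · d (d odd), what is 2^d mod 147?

n − 1 = 146 = 2^1 · 73, so s = 1 and d = 73.
2^73 mod 147 = 44.

44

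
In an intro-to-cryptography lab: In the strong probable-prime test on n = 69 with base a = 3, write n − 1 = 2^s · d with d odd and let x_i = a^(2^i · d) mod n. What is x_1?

n − 1 = 68 = 2^2 · 17, so s = 2 and d = 17.
x_0 = 3^17 mod 69 = 39.
x_1 = 39^2 mod 69 = 3.

3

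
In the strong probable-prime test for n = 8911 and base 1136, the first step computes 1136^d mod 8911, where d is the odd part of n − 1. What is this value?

6098

n − 1 = 8910 = 2^1 · 4455, so s = 1 and d = 4455.
Repeated squaring mod 8911: 1136^1 ≡ 1136, 1136^2 ≡ 7312, 1136^4 ≡ 8255, 1136^8 ≡ 2608, 1136^16 ≡ 2571, 1136^32 ≡ 6990, 1136^64 ≡ 1087, 1136^128 ≡ 5317, 1136^256 ≡ 4797, 1136^512 ≡ 3007, 1136^1024 ≡ 6295, 1136^2048 ≡ 8719, 1136^4096 ≡ 1220.
4455 = 4096 + 256 + 64 + 32 + 4 + 2 + 1, so 1136^4455 ≡ 1220·4797·1087·6990·8255·7312·1136 ≡ 6098 (mod 8911).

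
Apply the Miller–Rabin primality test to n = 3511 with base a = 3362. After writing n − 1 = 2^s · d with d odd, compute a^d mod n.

1

n − 1 = 3510 = 2^1 · 1755, so s = 1 and d = 1755.
3362^1755 mod 3511 = 1.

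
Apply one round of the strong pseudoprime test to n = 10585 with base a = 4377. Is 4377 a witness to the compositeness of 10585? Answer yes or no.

n − 1 = 10584 = 2^3 · 1323, so s = 3 and d = 1323.
x_0 = 4377^1323 mod 10585 = 2163.
x_0 is neither 1 nor 10584, so continue squaring.
x_1 = 2163^2 mod 10585 = 10584.
x_1 ≡ −1, so 4377 is not a witness.

no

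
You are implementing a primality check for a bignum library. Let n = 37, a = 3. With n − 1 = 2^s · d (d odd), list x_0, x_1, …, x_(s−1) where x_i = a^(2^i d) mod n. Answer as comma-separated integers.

n − 1 = 36 = 2^2 · 9, so s = 2 and d = 9.
x_0 = 3^9 mod 37 = 36.
x_1 = 36^2 mod 37 = 1.

36, 1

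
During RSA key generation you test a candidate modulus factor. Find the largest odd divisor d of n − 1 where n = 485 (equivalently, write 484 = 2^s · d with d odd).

Halving: 484 → 242 → 121; 121 is odd.
So 484 = 2^2 · 121.

121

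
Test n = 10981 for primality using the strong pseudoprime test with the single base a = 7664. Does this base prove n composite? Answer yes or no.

yes

n − 1 = 10980 = 2^2 · 2745, so s = 2 and d = 2745.
x_0 = 7664^2745 mod 10981 = 1265.
x_0 is neither 1 nor 10980, so continue squaring.
x_1 = 1265^2 mod 10981 = 7980.
Reached i = s−1 = 1 without hitting −1: 7664 is a Miller–Rabin witness and 10981 is composite.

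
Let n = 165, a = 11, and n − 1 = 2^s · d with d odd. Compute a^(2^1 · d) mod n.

n − 1 = 164 = 2^2 · 41, so s = 2 and d = 41.
Repeated squaring mod 165: 11^1 ≡ 11, 11^2 ≡ 121, 11^4 ≡ 121, 11^8 ≡ 121, 11^16 ≡ 121, 11^32 ≡ 121.
41 = 32 + 8 + 1, so 11^41 ≡ 121·121·11 ≡ 11 (mod 165).
x_0 = 11.
x_1 = 11^2 mod 165 = 121.

121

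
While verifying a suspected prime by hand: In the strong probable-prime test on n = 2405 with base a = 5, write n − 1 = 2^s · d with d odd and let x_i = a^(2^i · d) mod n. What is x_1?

805

n − 1 = 2404 = 2^2 · 601, so s = 2 and d = 601.
Repeated squaring mod 2405: 5^1 ≡ 5, 5^2 ≡ 25, 5^4 ≡ 625, 5^8 ≡ 1015, 5^16 ≡ 885, 5^32 ≡ 1600, 5^64 ≡ 1080, 5^128 ≡ 2380, 5^256 ≡ 625, 5^512 ≡ 1015.
601 = 512 + 64 + 16 + 8 + 1, so 5^601 ≡ 1015·1080·885·1015·5 ≡ 1240 (mod 2405).
x_0 = 1240.
x_1 = 1240^2 mod 2405 = 805.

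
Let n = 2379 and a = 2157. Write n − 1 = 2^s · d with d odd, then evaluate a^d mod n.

870

n − 1 = 2378 = 2^1 · 1189, so s = 1 and d = 1189.
2157^1189 mod 2379 = 870.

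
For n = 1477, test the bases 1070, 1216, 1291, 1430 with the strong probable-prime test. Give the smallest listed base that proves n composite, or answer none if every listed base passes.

1216

n − 1 = 1476 = 2^2 · 369, so s = 2 and d = 369.
Base 1070: x_0 = 1070^369 mod 1477 = 1476. x_0 = 1476 ≡ −1, so 1070 is not a witness.
Base 1216: x_0 = 1216^369 mod 1477 = 804. x_0 is neither 1 nor 1476, so continue squaring. x_1 = 804^2 mod 1477 = 967. Reached i = s−1 = 1 without hitting −1: 1216 is a Miller–Rabin witness and 1477 is composite.
Base 1291: x_0 = 1291^369 mod 1477 = 125. x_0 is neither 1 nor 1476, so continue squaring. x_1 = 125^2 mod 1477 = 855. Reached i = s−1 = 1 without hitting −1: 1291 is a Miller–Rabin witness and 1477 is composite.
Base 1430: x_0 = 1430^369 mod 1477 = 1352. x_0 is neither 1 nor 1476, so continue squaring. x_1 = 1352^2 mod 1477 = 855. Reached i = s−1 = 1 without hitting −1: 1430 is a Miller–Rabin witness and 1477 is composite.
The smallest witness among the given bases is 1216.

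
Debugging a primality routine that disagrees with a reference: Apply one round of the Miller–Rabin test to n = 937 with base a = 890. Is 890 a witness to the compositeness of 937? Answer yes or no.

no

n − 1 = 936 = 2^3 · 117, so s = 3 and d = 117.
x_0 = 890^117 mod 937 = 14.
x_0 is neither 1 nor 936, so continue squaring.
x_1 = 14^2 mod 937 = 196.
x_2 = 196^2 mod 937 = 936.
x_2 ≡ −1, so 890 is not a witness.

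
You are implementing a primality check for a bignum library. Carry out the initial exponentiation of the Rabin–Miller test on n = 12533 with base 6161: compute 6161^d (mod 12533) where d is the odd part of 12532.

9176

n − 1 = 12532 = 2^2 · 3133, so s = 2 and d = 3133.
6161^3133 mod 12533 = 9176.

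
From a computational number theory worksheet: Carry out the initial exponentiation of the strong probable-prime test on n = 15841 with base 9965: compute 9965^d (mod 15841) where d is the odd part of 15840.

1

n − 1 = 15840 = 2^5 · 495, so s = 5 and d = 495.
9965^495 mod 15841 = 1.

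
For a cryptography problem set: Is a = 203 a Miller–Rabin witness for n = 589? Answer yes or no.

n − 1 = 588 = 2^2 · 147, so s = 2 and d = 147.
Repeated squaring mod 589: 203^1 ≡ 203, 203^2 ≡ 568, 203^4 ≡ 441, 203^8 ≡ 111, 203^16 ≡ 541, 203^32 ≡ 537, 203^64 ≡ 348, 203^128 ≡ 359.
147 = 128 + 16 + 2 + 1, so 203^147 ≡ 359·541·568·203 ≡ 525 (mod 589).
x_0 = 203^147 mod 589 = 525.
x_0 is neither 1 nor 588, so continue squaring.
x_1 = 525^2 mod 589 = 562.
Reached i = s−1 = 1 without hitting −1: 203 is a Miller–Rabin witness and 589 is composite.

yes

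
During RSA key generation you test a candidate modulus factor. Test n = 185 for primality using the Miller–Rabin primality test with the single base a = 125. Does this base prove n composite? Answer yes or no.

yes

n − 1 = 184 = 2^3 · 23, so s = 3 and d = 23.
x_0 = 125^23 mod 185 = 45.
x_0 is neither 1 nor 184, so continue squaring.
x_1 = 45^2 mod 185 = 175.
x_2 = 175^2 mod 185 = 100.
Reached i = s−1 = 2 without hitting −1: 125 is a Miller–Rabin witness and 185 is composite.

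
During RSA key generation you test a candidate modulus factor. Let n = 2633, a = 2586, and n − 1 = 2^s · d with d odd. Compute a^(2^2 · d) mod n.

1

n − 1 = 2632 = 2^3 · 329, so s = 3 and d = 329.
x_0 = 2586^329 mod 2633 = 1224.
x_1 = 1224^2 mod 2633 = 2632.
x_2 = 2632^2 mod 2633 = 1.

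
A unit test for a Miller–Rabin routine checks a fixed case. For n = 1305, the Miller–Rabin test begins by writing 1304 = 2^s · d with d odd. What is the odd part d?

163

Halving: 1304 → 652 → 326 → 163; 163 is odd.
So 1304 = 2^3 · 163.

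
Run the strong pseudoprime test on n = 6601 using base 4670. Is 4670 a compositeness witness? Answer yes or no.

no

n − 1 = 6600 = 2^3 · 825, so s = 3 and d = 825.
x_0 = 4670^825 mod 6601 = 1.
x_0 = 1, so 4670 is not a witness.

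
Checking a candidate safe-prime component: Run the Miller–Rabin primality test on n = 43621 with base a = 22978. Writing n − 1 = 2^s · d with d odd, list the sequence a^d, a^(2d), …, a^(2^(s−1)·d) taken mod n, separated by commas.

37419, 34703

n − 1 = 43620 = 2^2 · 10905, so s = 2 and d = 10905.
x_0 = 22978^10905 mod 43621 = 37419.
x_1 = 37419^2 mod 43621 = 34703.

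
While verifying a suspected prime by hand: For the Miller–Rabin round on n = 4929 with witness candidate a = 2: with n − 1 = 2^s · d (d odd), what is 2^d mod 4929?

1616

n − 1 = 4928 = 2^6 · 77, so s = 6 and d = 77.
2^77 mod 4929 = 1616.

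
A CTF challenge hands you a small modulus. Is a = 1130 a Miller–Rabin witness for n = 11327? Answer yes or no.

n − 1 = 11326 = 2^1 · 5663, so s = 1 and d = 5663.
Repeated squaring mod 11327: 1130^1 ≡ 1130, 1130^2 ≡ 8276, 1130^4 ≡ 9134, 1130^8 ≡ 6601, 1130^16 ≡ 9559, 1130^32 ≡ 10899, 1130^64 ≡ 1952, 1130^128 ≡ 4432, 1130^256 ≡ 1606, 1130^512 ≡ 8007, 1130^1024 ≡ 1229, 1130^2048 ≡ 3950, 1130^4096 ≡ 5221.
5663 = 4096 + 1024 + 512 + 16 + 8 + 4 + 2 + 1, so 1130^5663 ≡ 5221·1229·8007·9559·6601·9134·8276·1130 ≡ 7881 (mod 11327).
x_0 = 1130^5663 mod 11327 = 7881.
x_0 ∉ {1, 11326} and s = 1, so 1130 is a Miller–Rabin witness and 11327 is composite.

yes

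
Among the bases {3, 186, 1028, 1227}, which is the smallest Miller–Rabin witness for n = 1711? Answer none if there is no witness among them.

3

n − 1 = 1710 = 2^1 · 855, so s = 1 and d = 855.
Base 3: x_0 = 3^855 mod 1711 = 606. x_0 ∉ {1, 1710} and s = 1, so 3 is a Miller–Rabin witness and 1711 is composite.
Base 186: x_0 = 186^855 mod 1711 = 1554. x_0 ∉ {1, 1710} and s = 1, so 186 is a Miller–Rabin witness and 1711 is composite.
Base 1028: x_0 = 1028^855 mod 1711 = 71. x_0 ∉ {1, 1710} and s = 1, so 1028 is a Miller–Rabin witness and 1711 is composite.
Base 1227: x_0 = 1227^855 mod 1711 = 67. x_0 ∉ {1, 1710} and s = 1, so 1227 is a Miller–Rabin witness and 1711 is composite.
The smallest witness among the given bases is 3.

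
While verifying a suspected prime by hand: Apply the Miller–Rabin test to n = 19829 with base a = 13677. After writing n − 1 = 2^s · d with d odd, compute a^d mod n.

125

n − 1 = 19828 = 2^2 · 4957, so s = 2 and d = 4957.
Repeated squaring mod 19829: 13677^1 ≡ 13677, 13677^2 ≡ 13372, 13677^4 ≡ 12291, 13677^8 ≡ 11359, 13677^16 ≡ 19407, 13677^32 ≡ 19452, 13677^64 ≡ 3326, 13677^128 ≡ 17523, 13677^256 ≡ 3464, 13677^512 ≡ 2751, 13677^1024 ≡ 13152, 13677^2048 ≡ 6737, 13677^4096 ≡ 18417.
4957 = 4096 + 512 + 256 + 64 + 16 + 8 + 4 + 1, so 13677^4957 ≡ 18417·2751·3464·3326·19407·11359·12291·13677 ≡ 125 (mod 19829).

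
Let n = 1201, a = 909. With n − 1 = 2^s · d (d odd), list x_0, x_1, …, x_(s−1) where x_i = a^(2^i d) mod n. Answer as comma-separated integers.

358, 858, 1152, 1200

n − 1 = 1200 = 2^4 · 75, so s = 4 and d = 75.
x_0 = 909^75 mod 1201 = 358.
x_1 = 358^2 mod 1201 = 858.
x_2 = 858^2 mod 1201 = 1152.
x_3 = 1152^2 mod 1201 = 1200.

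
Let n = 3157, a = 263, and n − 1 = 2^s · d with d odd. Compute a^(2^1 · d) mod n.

n − 1 = 3156 = 2^2 · 789, so s = 2 and d = 789.
Repeated squaring mod 3157: 263^1 ≡ 263, 263^2 ≡ 2872, 263^4 ≡ 2300, 263^8 ≡ 2025, 263^16 ≡ 2839, 263^32 ≡ 100, 263^64 ≡ 529, 263^128 ≡ 2025, 263^256 ≡ 2839, 263^512 ≡ 100.
789 = 512 + 256 + 16 + 4 + 1, so 263^789 ≡ 100·2839·2839·2300·263 ≡ 1737 (mod 3157).
x_0 = 1737.
x_1 = 1737^2 mod 3157 = 2234.

2234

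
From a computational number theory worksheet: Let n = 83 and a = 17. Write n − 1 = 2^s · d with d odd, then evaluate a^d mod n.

1

n − 1 = 82 = 2^1 · 41, so s = 1 and d = 41.
17^41 mod 83 = 1.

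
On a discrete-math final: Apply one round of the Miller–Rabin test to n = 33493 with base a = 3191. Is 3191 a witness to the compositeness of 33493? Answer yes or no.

n − 1 = 33492 = 2^2 · 8373, so s = 2 and d = 8373.
Repeated squaring mod 33493: 3191^1 ≡ 3191, 3191^2 ≡ 609, 3191^4 ≡ 2458, 3191^8 ≡ 13024, 3191^16 ≡ 16024, 3191^32 ≡ 11238, 3191^64 ≡ 24034, 3191^128 ≡ 12878, 3191^256 ≡ 19041, 3191^512 ≡ 31449, 3191^1024 ≡ 24804, 3191^2048 ≡ 5499, 3191^4096 ≡ 28315, 3191^8192 ≡ 17284.
8373 = 8192 + 128 + 32 + 16 + 4 + 1, so 3191^8373 ≡ 17284·12878·11238·16024·2458·3191 ≡ 16655 (mod 33493).
x_0 = 3191^8373 mod 33493 = 16655.
x_0 is neither 1 nor 33492, so continue squaring.
x_1 = 16655^2 mod 33493 = 33492.
x_1 ≡ −1, so 3191 is not a witness.

no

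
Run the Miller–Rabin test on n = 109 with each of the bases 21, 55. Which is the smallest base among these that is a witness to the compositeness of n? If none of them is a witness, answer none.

n − 1 = 108 = 2^2 · 27, so s = 2 and d = 27.
Base 21: x_0 = 21^27 mod 109 = 1. x_0 = 1, so 21 is not a witness.
Base 55: x_0 = 55^27 mod 109 = 76. x_0 is neither 1 nor 108, so continue squaring. x_1 = 76^2 mod 109 = 108. x_1 ≡ −1, so 55 is not a witness.
No listed base is a witness for 109.

none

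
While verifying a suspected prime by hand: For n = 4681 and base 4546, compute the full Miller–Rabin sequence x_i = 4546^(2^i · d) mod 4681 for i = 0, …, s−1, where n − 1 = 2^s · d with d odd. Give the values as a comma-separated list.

1, 1, 1

n − 1 = 4680 = 2^3 · 585, so s = 3 and d = 585.
x_0 = 4546^585 mod 4681 = 1.
x_1 = 1^2 mod 4681 = 1.
x_2 = 1^2 mod 4681 = 1.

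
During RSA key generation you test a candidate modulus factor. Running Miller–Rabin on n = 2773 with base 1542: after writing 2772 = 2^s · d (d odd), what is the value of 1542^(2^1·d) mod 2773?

1610

n − 1 = 2772 = 2^2 · 693, so s = 2 and d = 693.
Repeated squaring mod 2773: 1542^1 ≡ 1542, 1542^2 ≡ 1303, 1542^4 ≡ 733, 1542^8 ≡ 2100, 1542^16 ≡ 930, 1542^32 ≡ 2497, 1542^64 ≡ 1305, 1542^128 ≡ 403, 1542^256 ≡ 1575, 1542^512 ≡ 1563.
693 = 512 + 128 + 32 + 16 + 4 + 1, so 1542^693 ≡ 1563·403·2497·930·733·1542 ≡ 916 (mod 2773).
x_0 = 916.
x_1 = 916^2 mod 2773 = 1610.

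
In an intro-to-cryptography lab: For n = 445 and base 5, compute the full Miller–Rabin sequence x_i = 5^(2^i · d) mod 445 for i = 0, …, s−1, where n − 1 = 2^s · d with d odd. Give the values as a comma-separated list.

n − 1 = 444 = 2^2 · 111, so s = 2 and d = 111.
x_0 = 5^111 mod 445 = 440.
x_1 = 440^2 mod 445 = 25.

440, 25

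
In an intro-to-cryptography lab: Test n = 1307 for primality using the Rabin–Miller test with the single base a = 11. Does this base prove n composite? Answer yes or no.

n − 1 = 1306 = 2^1 · 653, so s = 1 and d = 653.
x_0 = 11^653 mod 1307 = 1306.
x_0 = 1306 ≡ −1, so 11 is not a witness.

no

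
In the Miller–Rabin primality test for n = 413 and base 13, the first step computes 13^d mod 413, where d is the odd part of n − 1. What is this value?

n − 1 = 412 = 2^2 · 103, so s = 2 and d = 103.
13^103 mod 413 = 83.

83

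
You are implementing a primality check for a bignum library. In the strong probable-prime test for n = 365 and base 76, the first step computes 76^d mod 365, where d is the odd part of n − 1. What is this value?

n − 1 = 364 = 2^2 · 91, so s = 2 and d = 91.
76^91 mod 365 = 216.

216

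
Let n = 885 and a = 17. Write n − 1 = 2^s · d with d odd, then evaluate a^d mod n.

212

n − 1 = 884 = 2^2 · 221, so s = 2 and d = 221.
17^221 mod 885 = 212.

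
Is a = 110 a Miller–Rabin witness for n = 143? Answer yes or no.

yes

n − 1 = 142 = 2^1 · 71, so s = 1 and d = 71.
x_0 = 110^71 mod 143 = 11.
x_0 ∉ {1, 142} and s = 1, so 110 is a Miller–Rabin witness and 143 is composite.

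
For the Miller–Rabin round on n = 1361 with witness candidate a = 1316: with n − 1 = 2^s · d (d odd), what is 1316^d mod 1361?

n − 1 = 1360 = 2^4 · 85, so s = 4 and d = 85.
1316^85 mod 1361 = 776.

776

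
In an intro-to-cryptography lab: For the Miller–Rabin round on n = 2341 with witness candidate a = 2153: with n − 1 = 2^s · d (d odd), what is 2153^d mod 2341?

n − 1 = 2340 = 2^2 · 585, so s = 2 and d = 585.
2153^585 mod 2341 = 153.

153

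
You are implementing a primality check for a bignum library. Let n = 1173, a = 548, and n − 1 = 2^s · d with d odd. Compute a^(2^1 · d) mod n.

271

n − 1 = 1172 = 2^2 · 293, so s = 2 and d = 293.
By repeated squaring, 548^293 ≡ 38 (mod 1173).
x_0 = 38.
x_1 = 38^2 mod 1173 = 271.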